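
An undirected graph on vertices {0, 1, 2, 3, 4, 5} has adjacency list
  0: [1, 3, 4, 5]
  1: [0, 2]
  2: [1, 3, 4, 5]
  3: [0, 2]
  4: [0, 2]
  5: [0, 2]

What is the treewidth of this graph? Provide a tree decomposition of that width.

Treewidth 2.
One such decomposition:
Bags: B1 = {0, 1, 2}  B2 = {0, 2, 5}  B3 = {0, 2, 3}  B4 = {0, 2, 4}
Tree: B1–B2, B2–B3, B3–B4

The largest bag has 3 vertices, giving width 2; this decomposition certifies tw(G) ≤ 2. For the lower bound, G contains the cycle 1–2–5–0–1, so G is not a forest; only forests have treewidth ≤ 1, hence tw(G) ≥ 2. Therefore the treewidth is 2.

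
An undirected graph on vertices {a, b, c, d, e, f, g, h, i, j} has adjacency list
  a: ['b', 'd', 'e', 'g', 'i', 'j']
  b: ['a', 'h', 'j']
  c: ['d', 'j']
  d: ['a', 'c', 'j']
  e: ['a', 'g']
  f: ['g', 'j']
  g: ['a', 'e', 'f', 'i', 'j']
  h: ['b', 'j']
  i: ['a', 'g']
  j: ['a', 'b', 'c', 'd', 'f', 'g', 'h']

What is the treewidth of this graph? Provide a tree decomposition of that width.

Every bag has size at most 3, so the width is 3 − 1 = 2 and tw(G) ≤ 2. Conversely, {a, d, j} is a clique of size 3, and the vertices of any clique must share a bag in every tree decomposition; so some bag has ≥ 3 vertices and tw(G) ≥ 2. The upper and lower bounds meet at 2, so that is the treewidth.

Treewidth 2.
One such decomposition:
Bags: B1 = {a, d, j}  B2 = {a, g, j}  B3 = {a, e, g}  B4 = {f, g, j}  B5 = {c, d, j}  B6 = {a, b, j}  B7 = {a, g, i}  B8 = {b, h, j}
Tree: B1–B2, B2–B3, B2–B4, B1–B5, B1–B6, B3–B7, B6–B8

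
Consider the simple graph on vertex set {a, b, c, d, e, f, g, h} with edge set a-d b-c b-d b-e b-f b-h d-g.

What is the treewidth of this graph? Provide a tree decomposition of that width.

Treewidth 1.
One such decomposition:
Bags: B1 = {b, c}  B2 = {b, d}  B3 = {b, f}  B4 = {b, h}  B5 = {d, g}  B6 = {a, d}  B7 = {b, e}
Tree: B1–B2, B1–B3, B3–B4, B2–B5, B2–B6, B3–B7

Every bag has size at most 2, so the width is 2 − 1 = 1 and tw(G) ≤ 1. G has an edge, so its treewidth is at least 1. The upper and lower bounds meet at 1, so that is the treewidth.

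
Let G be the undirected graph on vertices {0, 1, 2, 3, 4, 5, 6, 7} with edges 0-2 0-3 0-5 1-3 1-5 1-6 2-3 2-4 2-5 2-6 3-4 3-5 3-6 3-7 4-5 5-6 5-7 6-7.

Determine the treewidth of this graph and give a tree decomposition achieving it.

Treewidth 3.
One optimal decomposition is:
Bags: B1 = {2, 3, 5, 6}  B2 = {3, 5, 6, 7}  B3 = {2, 3, 4, 5}  B4 = {1, 3, 5, 6}  B5 = {0, 2, 3, 5}
Tree: B1–B2, B1–B3, B2–B4, B3–B5

The largest bag has 4 vertices, giving width 3; this decomposition certifies tw(G) ≤ 3. Conversely, {1, 3, 5, 6} is a clique of size 4, and the vertices of any clique must share a bag in every tree decomposition; so some bag has ≥ 4 vertices and tw(G) ≥ 3. Hence tw(G) = 3 exactly.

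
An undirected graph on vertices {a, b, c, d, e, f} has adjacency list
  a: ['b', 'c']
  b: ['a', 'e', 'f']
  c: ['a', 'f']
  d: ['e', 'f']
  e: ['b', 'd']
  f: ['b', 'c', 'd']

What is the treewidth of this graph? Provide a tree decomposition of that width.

Every bag has size at most 3, so the width is 3 − 1 = 2 and tw(G) ≤ 2. The edges a–c–f–b–a form a cycle, so G is not a tree and its treewidth is at least 2. Therefore the treewidth is 2.

Treewidth 2.
One optimal decomposition is:
Bags: B1 = {a, b, c}  B2 = {b, c, f}  B3 = {b, e, f}  B4 = {d, e, f}
Tree: B1–B2, B2–B3, B3–B4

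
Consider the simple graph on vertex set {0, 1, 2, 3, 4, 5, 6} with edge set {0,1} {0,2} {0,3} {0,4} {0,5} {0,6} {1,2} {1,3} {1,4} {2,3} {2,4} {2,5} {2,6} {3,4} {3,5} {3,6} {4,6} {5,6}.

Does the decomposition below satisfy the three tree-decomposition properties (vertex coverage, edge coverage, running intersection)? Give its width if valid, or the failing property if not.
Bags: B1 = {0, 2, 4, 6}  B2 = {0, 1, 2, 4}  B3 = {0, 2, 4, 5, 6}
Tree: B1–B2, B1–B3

A tree decomposition must satisfy three properties: every vertex lies in some bag; for every edge, both endpoints lie together in some bag; and for every vertex, the bags containing it form a connected subtree. Here vertex 3 appears in no bag, so the decomposition is invalid.

No — vertex 3 appears in no bag.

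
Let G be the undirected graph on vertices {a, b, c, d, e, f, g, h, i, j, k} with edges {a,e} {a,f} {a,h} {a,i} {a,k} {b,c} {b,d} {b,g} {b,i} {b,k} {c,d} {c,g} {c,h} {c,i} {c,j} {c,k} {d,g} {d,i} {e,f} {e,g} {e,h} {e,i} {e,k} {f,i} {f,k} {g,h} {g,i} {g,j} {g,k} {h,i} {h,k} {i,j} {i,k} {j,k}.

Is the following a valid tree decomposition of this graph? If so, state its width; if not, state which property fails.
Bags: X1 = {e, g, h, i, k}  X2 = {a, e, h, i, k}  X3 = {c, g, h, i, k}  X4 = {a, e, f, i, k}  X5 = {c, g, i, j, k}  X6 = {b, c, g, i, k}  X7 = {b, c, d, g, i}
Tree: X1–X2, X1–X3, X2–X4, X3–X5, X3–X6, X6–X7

Yes; width 4.

Checking the three conditions: (i) the bags cover all of {a, b, c, d, e, f, g, h, i, j, k}; (ii) for each edge, some bag contains both endpoints; (iii) the bags containing any fixed vertex form a subtree. All hold, so the decomposition is valid with width 5 − 1 = 4.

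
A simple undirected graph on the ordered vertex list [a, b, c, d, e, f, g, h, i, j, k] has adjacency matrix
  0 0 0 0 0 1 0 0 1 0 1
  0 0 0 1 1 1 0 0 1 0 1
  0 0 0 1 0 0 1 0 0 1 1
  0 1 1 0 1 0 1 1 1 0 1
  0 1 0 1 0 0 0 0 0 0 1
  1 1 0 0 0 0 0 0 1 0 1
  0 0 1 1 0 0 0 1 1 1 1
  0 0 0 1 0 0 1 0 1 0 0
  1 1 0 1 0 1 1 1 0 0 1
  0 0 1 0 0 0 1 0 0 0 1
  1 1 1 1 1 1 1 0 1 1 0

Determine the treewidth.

3

A width-3 tree decomposition is:
Bags: B1 = {d, g, i, k}  B2 = {b, d, i, k}  B3 = {d, g, h, i}  B4 = {b, d, e, k}  B5 = {c, d, g, k}  B6 = {c, g, j, k}  B7 = {b, f, i, k}  B8 = {a, f, i, k}
Tree: B1–B2, B1–B3, B2–B4, B1–B5, B5–B6, B2–B7, B7–B8
Every bag has size at most 4, so the width is 4 − 1 = 3 and tw(G) ≤ 3. Conversely, {d, g, h, i} is a clique of size 4, and the vertices of any clique must share a bag in every tree decomposition; so some bag has ≥ 4 vertices and tw(G) ≥ 3. Combining the bounds, tw(G) = 3.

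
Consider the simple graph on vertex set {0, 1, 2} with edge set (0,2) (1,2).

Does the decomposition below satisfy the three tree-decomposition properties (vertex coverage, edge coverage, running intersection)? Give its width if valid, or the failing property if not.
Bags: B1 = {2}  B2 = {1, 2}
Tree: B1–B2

A tree decomposition must satisfy three properties: every vertex lies in some bag; for every edge, both endpoints lie together in some bag; and for every vertex, the bags containing it form a connected subtree. Here vertex 0 appears in no bag, so the decomposition is invalid.

No — vertex 0 appears in no bag.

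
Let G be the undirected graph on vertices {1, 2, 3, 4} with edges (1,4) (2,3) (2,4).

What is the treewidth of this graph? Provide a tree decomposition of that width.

Each bag holds 2 vertices, so the decomposition has width 1, which upper-bounds the treewidth. Since G has at least one edge (e.g. 1–4), it is not an edgeless graph, so tw(G) ≥ 1. The upper and lower bounds meet at 1, so that is the treewidth.

Treewidth 1.
Bags: B1 = {1, 4}  B2 = {2, 4}  B3 = {2, 3}
Tree: B1–B2, B2–B3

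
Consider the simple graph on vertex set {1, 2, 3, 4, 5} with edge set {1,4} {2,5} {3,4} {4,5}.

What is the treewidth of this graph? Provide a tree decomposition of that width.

Treewidth 1.
One such decomposition:
Bags: B1 = {1, 4}  B2 = {3, 4}  B3 = {4, 5}  B4 = {2, 5}
Tree: B1–B2, B2–B3, B3–B4

Every bag has size at most 2, so the width is 2 − 1 = 1 and tw(G) ≤ 1. G has an edge, so its treewidth is at least 1. The upper and lower bounds meet at 1, so that is the treewidth.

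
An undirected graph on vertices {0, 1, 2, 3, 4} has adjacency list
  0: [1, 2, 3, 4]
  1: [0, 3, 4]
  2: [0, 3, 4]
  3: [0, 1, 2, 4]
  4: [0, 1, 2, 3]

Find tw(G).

3

A width-3 tree decomposition is:
Bags: B1 = {0, 1, 3, 4}  B2 = {0, 2, 3, 4}
Tree: B1–B2
Every bag has size at most 4, so the width is 4 − 1 = 3 and tw(G) ≤ 3. Conversely, {0, 1, 3, 4} is a clique of size 4, and the vertices of any clique must share a bag in every tree decomposition; so some bag has ≥ 4 vertices and tw(G) ≥ 3. Hence tw(G) = 3 exactly.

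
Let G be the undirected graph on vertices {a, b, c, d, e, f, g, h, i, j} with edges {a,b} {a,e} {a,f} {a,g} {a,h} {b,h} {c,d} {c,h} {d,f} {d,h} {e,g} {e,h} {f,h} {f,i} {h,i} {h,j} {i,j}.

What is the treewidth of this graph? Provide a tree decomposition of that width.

The largest bag has 3 vertices, giving width 2; this decomposition certifies tw(G) ≤ 2. For the lower bound, the 3 vertices {a, e, g} are pairwise adjacent, and any tree decomposition puts a clique entirely inside one bag — forcing width ≥ 2. Hence tw(G) = 2 exactly.

Treewidth 2.
One optimal decomposition is:
Bags: B1 = {a, f, h}  B2 = {f, h, i}  B3 = {a, e, h}  B4 = {d, f, h}  B5 = {h, i, j}  B6 = {a, b, h}  B7 = {c, d, h}  B8 = {a, e, g}
Tree: B1–B2, B1–B3, B2–B4, B2–B5, B1–B6, B4–B7, B3–B8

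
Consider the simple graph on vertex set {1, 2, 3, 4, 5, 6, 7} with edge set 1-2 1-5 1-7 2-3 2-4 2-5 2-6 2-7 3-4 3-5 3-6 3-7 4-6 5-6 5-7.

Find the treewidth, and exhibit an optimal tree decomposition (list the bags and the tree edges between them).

Treewidth 3.
One optimal decomposition is:
Bags: B1 = {2, 3, 4, 6}  B2 = {2, 3, 5, 6}  B3 = {2, 3, 5, 7}  B4 = {1, 2, 5, 7}
Tree: B1–B2, B2–B3, B3–B4

Each bag holds 4 vertices, so the decomposition has width 3, which upper-bounds the treewidth. Conversely, {1, 2, 5, 7} is a clique of size 4, and the vertices of any clique must share a bag in every tree decomposition; so some bag has ≥ 4 vertices and tw(G) ≥ 3. Combining the bounds, tw(G) = 3.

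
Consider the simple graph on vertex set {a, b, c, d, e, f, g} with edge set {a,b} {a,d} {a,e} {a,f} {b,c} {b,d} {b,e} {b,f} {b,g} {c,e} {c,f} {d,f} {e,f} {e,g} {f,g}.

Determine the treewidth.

3

A width-3 tree decomposition is:
Bags: B1 = {a, b, e, f}  B2 = {b, e, f, g}  B3 = {a, b, d, f}  B4 = {b, c, e, f}
Tree: B1–B2, B1–B3, B2–B4
Each bag holds 4 vertices, so the decomposition has width 3, which upper-bounds the treewidth. Conversely, {a, b, d, f} is a clique of size 4, and the vertices of any clique must share a bag in every tree decomposition; so some bag has ≥ 4 vertices and tw(G) ≥ 3. The upper and lower bounds meet at 3, so that is the treewidth.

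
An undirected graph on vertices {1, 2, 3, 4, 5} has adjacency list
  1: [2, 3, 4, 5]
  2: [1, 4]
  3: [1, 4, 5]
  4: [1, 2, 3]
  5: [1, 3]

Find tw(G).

2

A width-2 tree decomposition is:
Bags: B1 = {1, 3, 4}  B2 = {1, 3, 5}  B3 = {1, 2, 4}
Tree: B1–B2, B1–B3
The largest bag has 3 vertices, giving width 2; this decomposition certifies tw(G) ≤ 2. On the other hand G contains the 3-clique {1, 2, 4}. A clique must lie in a single bag of any decomposition, so no decomposition can have width below 2. Combining the bounds, tw(G) = 2.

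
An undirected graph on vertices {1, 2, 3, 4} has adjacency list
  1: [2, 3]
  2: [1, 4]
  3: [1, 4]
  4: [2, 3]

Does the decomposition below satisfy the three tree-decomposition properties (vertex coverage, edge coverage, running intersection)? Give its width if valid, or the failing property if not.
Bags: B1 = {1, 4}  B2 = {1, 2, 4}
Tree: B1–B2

A tree decomposition must satisfy three properties: every vertex lies in some bag; for every edge, both endpoints lie together in some bag; and for every vertex, the bags containing it form a connected subtree. Here vertex 3 appears in no bag, so the decomposition is invalid.

No — vertex 3 appears in no bag.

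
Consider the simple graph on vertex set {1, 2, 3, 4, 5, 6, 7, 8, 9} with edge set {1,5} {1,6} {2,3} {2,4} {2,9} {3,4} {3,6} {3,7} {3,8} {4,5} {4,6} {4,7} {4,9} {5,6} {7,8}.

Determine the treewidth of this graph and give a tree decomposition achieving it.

Treewidth 2.
Bags: B1 = {3, 4, 7}  B2 = {3, 4, 6}  B3 = {2, 3, 4}  B4 = {2, 4, 9}  B5 = {4, 5, 6}  B6 = {3, 7, 8}  B7 = {1, 5, 6}
Tree: B1–B2, B1–B3, B3–B4, B2–B5, B1–B6, B5–B7

The largest bag has 3 vertices, giving width 2; this decomposition certifies tw(G) ≤ 2. For the lower bound, the 3 vertices {3, 7, 8} are pairwise adjacent, and any tree decomposition puts a clique entirely inside one bag — forcing width ≥ 2. Therefore the treewidth is 2.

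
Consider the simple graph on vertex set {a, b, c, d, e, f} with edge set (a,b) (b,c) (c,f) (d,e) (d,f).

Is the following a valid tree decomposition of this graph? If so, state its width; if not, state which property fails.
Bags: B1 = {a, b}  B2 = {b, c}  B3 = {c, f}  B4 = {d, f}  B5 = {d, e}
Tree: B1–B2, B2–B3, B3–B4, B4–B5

Vertex coverage: the bags together contain {a, b, c, d, e, f}, the full vertex set. Edge coverage: each edge of G has both endpoints in at least one bag. Running intersection: for every vertex, the bags containing it form a connected subtree. All three properties hold, so this is a valid tree decomposition of width max|bag| − 1 = 1, and hence tw(G) ≤ 1.

Yes; width 1.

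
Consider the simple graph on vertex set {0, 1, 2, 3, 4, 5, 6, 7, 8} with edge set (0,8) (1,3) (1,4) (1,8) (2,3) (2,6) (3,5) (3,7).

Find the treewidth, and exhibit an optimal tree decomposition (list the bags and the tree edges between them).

Treewidth 1.
Bags: B1 = {2, 3}  B2 = {3, 5}  B3 = {1, 3}  B4 = {1, 4}  B5 = {3, 7}  B6 = {1, 8}  B7 = {2, 6}  B8 = {0, 8}
Tree: B1–B2, B1–B3, B3–B4, B3–B5, B3–B6, B1–B7, B6–B8

Each bag holds 2 vertices, so the decomposition has width 1, which upper-bounds the treewidth. G has an edge, so its treewidth is at least 1. Hence tw(G) = 1 exactly.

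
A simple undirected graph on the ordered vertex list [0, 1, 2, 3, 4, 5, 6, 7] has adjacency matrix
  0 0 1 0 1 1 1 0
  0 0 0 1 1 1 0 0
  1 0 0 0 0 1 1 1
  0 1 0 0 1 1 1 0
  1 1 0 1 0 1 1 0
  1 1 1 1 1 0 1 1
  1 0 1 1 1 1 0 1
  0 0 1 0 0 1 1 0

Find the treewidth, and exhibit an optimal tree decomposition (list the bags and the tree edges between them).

Every bag has size at most 4, so the width is 4 − 1 = 3 and tw(G) ≤ 3. Conversely, {1, 3, 4, 5} is a clique of size 4, and the vertices of any clique must share a bag in every tree decomposition; so some bag has ≥ 4 vertices and tw(G) ≥ 3. Hence tw(G) = 3 exactly.

Treewidth 3.
Bags: B1 = {0, 2, 5, 6}  B2 = {2, 5, 6, 7}  B3 = {0, 4, 5, 6}  B4 = {3, 4, 5, 6}  B5 = {1, 3, 4, 5}
Tree: B1–B2, B1–B3, B3–B4, B4–B5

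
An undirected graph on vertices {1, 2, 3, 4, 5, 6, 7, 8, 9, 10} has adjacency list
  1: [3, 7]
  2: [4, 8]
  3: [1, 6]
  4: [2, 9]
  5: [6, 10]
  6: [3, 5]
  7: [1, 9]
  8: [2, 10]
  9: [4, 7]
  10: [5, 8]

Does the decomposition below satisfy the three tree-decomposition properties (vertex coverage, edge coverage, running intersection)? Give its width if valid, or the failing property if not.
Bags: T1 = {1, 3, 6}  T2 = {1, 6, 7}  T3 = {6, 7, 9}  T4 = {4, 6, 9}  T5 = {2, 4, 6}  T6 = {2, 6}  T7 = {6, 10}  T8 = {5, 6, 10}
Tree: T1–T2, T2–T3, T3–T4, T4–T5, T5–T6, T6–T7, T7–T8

No — vertex 8 appears in no bag.

A tree decomposition must satisfy three properties: every vertex lies in some bag; for every edge, both endpoints lie together in some bag; and for every vertex, the bags containing it form a connected subtree. Here vertex 8 appears in no bag, so the decomposition is invalid.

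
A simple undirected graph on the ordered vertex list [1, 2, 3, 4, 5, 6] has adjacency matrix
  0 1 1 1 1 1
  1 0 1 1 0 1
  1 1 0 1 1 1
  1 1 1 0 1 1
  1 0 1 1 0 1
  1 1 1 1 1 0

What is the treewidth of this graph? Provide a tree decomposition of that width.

Every bag has size at most 5, so the width is 5 − 1 = 4 and tw(G) ≤ 4. Conversely, {1, 2, 3, 4, 6} is a clique of size 5, and the vertices of any clique must share a bag in every tree decomposition; so some bag has ≥ 5 vertices and tw(G) ≥ 4. Therefore the treewidth is 4.

Treewidth 4.
One optimal decomposition is:
Bags: B1 = {1, 3, 4, 5, 6}  B2 = {1, 2, 3, 4, 6}
Tree: B1–B2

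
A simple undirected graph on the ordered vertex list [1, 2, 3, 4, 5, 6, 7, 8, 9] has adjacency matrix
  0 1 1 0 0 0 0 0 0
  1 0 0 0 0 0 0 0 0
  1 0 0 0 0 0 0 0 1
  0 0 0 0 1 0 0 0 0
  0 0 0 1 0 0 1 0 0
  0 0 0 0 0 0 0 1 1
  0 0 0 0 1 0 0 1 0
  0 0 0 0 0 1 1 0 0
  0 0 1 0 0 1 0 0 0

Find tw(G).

A width-1 tree decomposition is:
Bags: B1 = {1, 2}  B2 = {1, 3}  B3 = {3, 9}  B4 = {6, 9}  B5 = {6, 8}  B6 = {7, 8}  B7 = {5, 7}  B8 = {4, 5}
Tree: B1–B2, B2–B3, B3–B4, B4–B5, B5–B6, B6–B7, B7–B8
Every bag has size at most 2, so the width is 2 − 1 = 1 and tw(G) ≤ 1. Any graph with an edge has treewidth ≥ 1, and G has the edge 2–1. Therefore the treewidth is 1.

1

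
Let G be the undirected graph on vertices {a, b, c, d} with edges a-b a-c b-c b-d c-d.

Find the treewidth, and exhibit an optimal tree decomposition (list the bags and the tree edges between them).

Each bag holds 3 vertices, so the decomposition has width 2, which upper-bounds the treewidth. Conversely, {b, c, d} is a clique of size 3, and the vertices of any clique must share a bag in every tree decomposition; so some bag has ≥ 3 vertices and tw(G) ≥ 2. Therefore the treewidth is 2.

Treewidth 2.
One optimal decomposition is:
Bags: B1 = {b, c, d}  B2 = {a, b, c}
Tree: B1–B2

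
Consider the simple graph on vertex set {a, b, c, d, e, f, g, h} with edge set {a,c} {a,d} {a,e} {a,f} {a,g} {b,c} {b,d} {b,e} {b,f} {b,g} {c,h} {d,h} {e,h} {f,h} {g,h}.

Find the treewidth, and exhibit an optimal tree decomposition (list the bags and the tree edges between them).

Every bag has size at most 4, so the width is 4 − 1 = 3 and tw(G) ≤ 3. For the lower bound: the 4 vertex sets {b,d}, {f,h}, {a}, {c} are disjoint, each induces a connected subgraph, and every pair is joined by at least one edge of G. Contracting each set to a single vertex therefore yields K_{4} as a minor, and since treewidth is minor-monotone, tw(G) ≥ tw(K_{4}) = 3. Therefore the treewidth is 3.

Treewidth 3.
One optimal decomposition is:
Bags: B1 = {a, b, d, h}  B2 = {a, b, f, h}  B3 = {a, b, c, h}  B4 = {a, b, g, h}  B5 = {a, b, e, h}
Tree: B1–B2, B2–B3, B3–B4, B4–B5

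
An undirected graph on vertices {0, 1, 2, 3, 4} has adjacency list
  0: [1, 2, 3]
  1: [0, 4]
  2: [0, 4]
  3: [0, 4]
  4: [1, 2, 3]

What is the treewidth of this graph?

A width-2 tree decomposition is:
Bags: B1 = {0, 3, 4}  B2 = {0, 2, 4}  B3 = {0, 1, 4}
Tree: B1–B2, B2–B3
Every bag has size at most 3, so the width is 3 − 1 = 2 and tw(G) ≤ 2. The edges 3–4–2–0–3 form a cycle, so G is not a tree and its treewidth is at least 2. Therefore the treewidth is 2.

2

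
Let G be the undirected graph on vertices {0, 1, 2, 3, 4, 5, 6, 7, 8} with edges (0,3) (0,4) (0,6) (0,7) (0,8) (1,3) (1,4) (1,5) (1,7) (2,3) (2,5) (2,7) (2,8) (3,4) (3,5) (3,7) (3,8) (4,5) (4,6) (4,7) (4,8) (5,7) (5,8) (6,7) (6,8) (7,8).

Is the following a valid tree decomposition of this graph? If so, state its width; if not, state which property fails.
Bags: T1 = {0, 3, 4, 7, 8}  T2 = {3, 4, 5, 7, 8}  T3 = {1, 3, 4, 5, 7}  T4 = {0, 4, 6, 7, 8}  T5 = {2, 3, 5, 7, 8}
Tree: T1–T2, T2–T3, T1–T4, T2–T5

Vertex coverage: the bags together contain {0, 1, 2, 3, 4, 5, 6, 7, 8}, the full vertex set. Edge coverage: each edge of G has both endpoints in at least one bag. Running intersection: for every vertex, the bags containing it form a connected subtree. All three properties hold, so this is a valid tree decomposition of width max|bag| − 1 = 4, and hence tw(G) ≤ 4.

Yes; width 4.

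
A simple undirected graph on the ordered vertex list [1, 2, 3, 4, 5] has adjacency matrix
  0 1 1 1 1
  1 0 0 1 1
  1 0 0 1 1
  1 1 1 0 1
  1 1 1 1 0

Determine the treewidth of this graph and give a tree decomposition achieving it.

Every bag has size at most 4, so the width is 4 − 1 = 3 and tw(G) ≤ 3. Conversely, {1, 2, 4, 5} is a clique of size 4, and the vertices of any clique must share a bag in every tree decomposition; so some bag has ≥ 4 vertices and tw(G) ≥ 3. Hence tw(G) = 3 exactly.

Treewidth 3.
One optimal decomposition is:
Bags: B1 = {1, 3, 4, 5}  B2 = {1, 2, 4, 5}
Tree: B1–B2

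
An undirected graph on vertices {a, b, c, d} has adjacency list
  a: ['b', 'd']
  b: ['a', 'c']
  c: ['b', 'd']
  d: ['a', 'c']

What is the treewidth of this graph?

A width-2 tree decomposition is:
Bags: B1 = {b, c, d}  B2 = {a, b, d}
Tree: B1–B2
Every bag has size at most 3, so the width is 3 − 1 = 2 and tw(G) ≤ 2. The edges d–c–b–a–d form a cycle, so G is not a tree and its treewidth is at least 2. Hence tw(G) = 2 exactly.

2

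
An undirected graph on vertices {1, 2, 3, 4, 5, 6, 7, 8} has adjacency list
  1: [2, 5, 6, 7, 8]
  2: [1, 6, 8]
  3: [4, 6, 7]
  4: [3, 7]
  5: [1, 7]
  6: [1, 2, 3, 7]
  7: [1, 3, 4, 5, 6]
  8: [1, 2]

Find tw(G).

2

A width-2 tree decomposition is:
Bags: B1 = {1, 6, 7}  B2 = {1, 2, 6}  B3 = {1, 5, 7}  B4 = {3, 6, 7}  B5 = {1, 2, 8}  B6 = {3, 4, 7}
Tree: B1–B2, B1–B3, B1–B4, B2–B5, B4–B6
Each bag holds 3 vertices, so the decomposition has width 2, which upper-bounds the treewidth. Conversely, {1, 2, 8} is a clique of size 3, and the vertices of any clique must share a bag in every tree decomposition; so some bag has ≥ 3 vertices and tw(G) ≥ 2. Therefore the treewidth is 2.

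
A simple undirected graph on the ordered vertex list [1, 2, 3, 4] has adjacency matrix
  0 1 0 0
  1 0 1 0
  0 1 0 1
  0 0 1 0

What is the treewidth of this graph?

1

A width-1 tree decomposition is:
Bags: B1 = {3, 4}  B2 = {2, 3}  B3 = {1, 2}
Tree: B1–B2, B2–B3
Each bag holds 2 vertices, so the decomposition has width 1, which upper-bounds the treewidth. Since G has at least one edge (e.g. 4–3), it is not an edgeless graph, so tw(G) ≥ 1. Therefore the treewidth is 1.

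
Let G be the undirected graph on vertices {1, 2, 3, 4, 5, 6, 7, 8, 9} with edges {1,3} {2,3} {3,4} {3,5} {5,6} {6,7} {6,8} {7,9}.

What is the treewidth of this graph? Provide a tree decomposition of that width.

Treewidth 1.
One such decomposition:
Bags: B1 = {5, 6}  B2 = {3, 5}  B3 = {6, 8}  B4 = {3, 4}  B5 = {6, 7}  B6 = {1, 3}  B7 = {7, 9}  B8 = {2, 3}
Tree: B1–B2, B1–B3, B2–B4, B3–B5, B4–B6, B5–B7, B4–B8

Every bag has size at most 2, so the width is 2 − 1 = 1 and tw(G) ≤ 1. Since G has at least one edge (e.g. 6–5), it is not an edgeless graph, so tw(G) ≥ 1. Hence tw(G) = 1 exactly.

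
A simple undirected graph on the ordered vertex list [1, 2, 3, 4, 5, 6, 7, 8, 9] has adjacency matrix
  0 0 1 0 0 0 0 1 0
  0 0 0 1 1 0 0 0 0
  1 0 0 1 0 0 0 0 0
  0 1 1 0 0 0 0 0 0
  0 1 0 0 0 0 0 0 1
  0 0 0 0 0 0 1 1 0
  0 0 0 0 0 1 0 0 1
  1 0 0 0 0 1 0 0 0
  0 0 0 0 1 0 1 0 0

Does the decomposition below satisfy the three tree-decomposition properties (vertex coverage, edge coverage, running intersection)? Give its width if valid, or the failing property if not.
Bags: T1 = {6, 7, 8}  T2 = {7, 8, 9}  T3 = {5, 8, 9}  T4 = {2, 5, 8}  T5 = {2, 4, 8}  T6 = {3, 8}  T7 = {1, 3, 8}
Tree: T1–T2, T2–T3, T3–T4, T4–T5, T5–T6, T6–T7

No — edge (4,3) lies in no bag.

A tree decomposition must satisfy three properties: every vertex lies in some bag; for every edge, both endpoints lie together in some bag; and for every vertex, the bags containing it form a connected subtree. Here edge (4,3) lies in no bag, so the decomposition is invalid.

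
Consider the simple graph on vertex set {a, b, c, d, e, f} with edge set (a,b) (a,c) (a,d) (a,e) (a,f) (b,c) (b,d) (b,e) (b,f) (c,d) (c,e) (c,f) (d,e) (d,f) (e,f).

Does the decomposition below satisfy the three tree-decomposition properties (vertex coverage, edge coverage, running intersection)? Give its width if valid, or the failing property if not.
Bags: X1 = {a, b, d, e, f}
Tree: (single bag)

A tree decomposition must satisfy three properties: every vertex lies in some bag; for every edge, both endpoints lie together in some bag; and for every vertex, the bags containing it form a connected subtree. Here vertex c appears in no bag, so the decomposition is invalid.

No — vertex c appears in no bag.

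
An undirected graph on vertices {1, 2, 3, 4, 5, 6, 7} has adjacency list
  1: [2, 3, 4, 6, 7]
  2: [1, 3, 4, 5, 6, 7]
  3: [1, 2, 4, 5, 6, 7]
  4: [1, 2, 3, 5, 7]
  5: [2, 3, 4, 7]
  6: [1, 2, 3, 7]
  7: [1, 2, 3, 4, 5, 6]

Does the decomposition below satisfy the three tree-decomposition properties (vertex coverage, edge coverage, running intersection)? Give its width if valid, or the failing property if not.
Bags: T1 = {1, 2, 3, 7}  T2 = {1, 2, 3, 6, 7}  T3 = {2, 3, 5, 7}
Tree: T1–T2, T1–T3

No — vertex 4 appears in no bag.

A tree decomposition must satisfy three properties: every vertex lies in some bag; for every edge, both endpoints lie together in some bag; and for every vertex, the bags containing it form a connected subtree. Here vertex 4 appears in no bag, so the decomposition is invalid.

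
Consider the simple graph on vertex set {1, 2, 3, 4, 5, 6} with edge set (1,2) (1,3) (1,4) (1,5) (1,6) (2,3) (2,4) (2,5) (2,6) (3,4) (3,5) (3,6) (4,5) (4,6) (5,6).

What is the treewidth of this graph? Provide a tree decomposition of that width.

With just one bag of size 6, the width is 6 − 1 = 5, so tw(G) ≤ 5. For the lower bound, the 6 vertices {1, 2, 3, 4, 5, 6} are pairwise adjacent, and any tree decomposition puts a clique entirely inside one bag — forcing width ≥ 5. Therefore the treewidth is 5.

Treewidth 5.
One optimal decomposition is:
Bags: B1 = {1, 2, 3, 4, 5, 6}
Tree: (single bag)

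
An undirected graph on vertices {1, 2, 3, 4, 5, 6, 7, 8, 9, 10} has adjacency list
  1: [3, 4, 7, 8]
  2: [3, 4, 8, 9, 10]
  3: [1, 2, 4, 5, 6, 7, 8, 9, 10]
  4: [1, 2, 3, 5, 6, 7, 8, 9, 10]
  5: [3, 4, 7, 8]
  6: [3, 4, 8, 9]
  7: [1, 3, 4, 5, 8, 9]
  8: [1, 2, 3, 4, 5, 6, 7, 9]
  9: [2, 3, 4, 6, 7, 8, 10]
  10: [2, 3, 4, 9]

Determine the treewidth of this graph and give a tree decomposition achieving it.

Each bag holds 5 vertices, so the decomposition has width 4, which upper-bounds the treewidth. For the lower bound, the 5 vertices {2, 3, 4, 8, 9} are pairwise adjacent, and any tree decomposition puts a clique entirely inside one bag — forcing width ≥ 4. Therefore the treewidth is 4.

Treewidth 4.
Bags: B1 = {3, 4, 6, 8, 9}  B2 = {3, 4, 7, 8, 9}  B3 = {1, 3, 4, 7, 8}  B4 = {3, 4, 5, 7, 8}  B5 = {2, 3, 4, 8, 9}  B6 = {2, 3, 4, 9, 10}
Tree: B1–B2, B2–B3, B2–B4, B2–B5, B5–B6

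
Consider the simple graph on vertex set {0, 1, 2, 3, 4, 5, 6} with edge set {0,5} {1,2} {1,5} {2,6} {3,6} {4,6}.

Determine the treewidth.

1

A width-1 tree decomposition is:
Bags: B1 = {1, 2}  B2 = {2, 6}  B3 = {4, 6}  B4 = {1, 5}  B5 = {3, 6}  B6 = {0, 5}
Tree: B1–B2, B2–B3, B1–B4, B3–B5, B4–B6
Each bag holds 2 vertices, so the decomposition has width 1, which upper-bounds the treewidth. G has an edge, so its treewidth is at least 1. Therefore the treewidth is 1.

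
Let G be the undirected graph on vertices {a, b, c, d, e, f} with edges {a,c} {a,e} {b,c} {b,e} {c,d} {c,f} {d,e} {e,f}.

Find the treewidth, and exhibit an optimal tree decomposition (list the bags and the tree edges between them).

Every bag has size at most 3, so the width is 3 − 1 = 2 and tw(G) ≤ 2. The edges c–d–e–b–c form a cycle, so G is not a tree and its treewidth is at least 2. The upper and lower bounds meet at 2, so that is the treewidth.

Treewidth 2.
Bags: B1 = {c, d, e}  B2 = {b, c, e}  B3 = {a, c, e}  B4 = {c, e, f}
Tree: B1–B2, B2–B3, B3–B4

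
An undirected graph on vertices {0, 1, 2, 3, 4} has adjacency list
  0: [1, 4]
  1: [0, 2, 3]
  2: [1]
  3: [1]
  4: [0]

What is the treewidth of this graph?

A width-1 tree decomposition is:
Bags: B1 = {0, 1}  B2 = {1, 2}  B3 = {0, 4}  B4 = {1, 3}
Tree: B1–B2, B1–B3, B2–B4
The largest bag has 2 vertices, giving width 1; this decomposition certifies tw(G) ≤ 1. Any graph with an edge has treewidth ≥ 1, and G has the edge 1–0. The upper and lower bounds meet at 1, so that is the treewidth.

1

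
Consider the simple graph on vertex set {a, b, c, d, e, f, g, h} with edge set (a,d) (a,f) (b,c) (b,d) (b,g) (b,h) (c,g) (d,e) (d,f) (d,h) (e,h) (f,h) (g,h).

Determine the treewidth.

A width-2 tree decomposition is:
Bags: B1 = {d, f, h}  B2 = {a, d, f}  B3 = {d, e, h}  B4 = {b, d, h}  B5 = {b, g, h}  B6 = {b, c, g}
Tree: B1–B2, B1–B3, B3–B4, B4–B5, B5–B6
The largest bag has 3 vertices, giving width 2; this decomposition certifies tw(G) ≤ 2. Conversely, {d, e, h} is a clique of size 3, and the vertices of any clique must share a bag in every tree decomposition; so some bag has ≥ 3 vertices and tw(G) ≥ 2. Combining the bounds, tw(G) = 2.

2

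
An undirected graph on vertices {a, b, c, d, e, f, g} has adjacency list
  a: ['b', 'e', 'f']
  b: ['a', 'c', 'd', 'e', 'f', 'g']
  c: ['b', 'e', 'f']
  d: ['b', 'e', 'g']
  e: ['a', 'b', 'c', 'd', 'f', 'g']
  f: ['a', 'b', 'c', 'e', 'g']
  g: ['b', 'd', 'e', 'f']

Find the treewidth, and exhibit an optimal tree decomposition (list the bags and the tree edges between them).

Treewidth 3.
One optimal decomposition is:
Bags: B1 = {a, b, e, f}  B2 = {b, e, f, g}  B3 = {b, c, e, f}  B4 = {b, d, e, g}
Tree: B1–B2, B2–B3, B2–B4

The largest bag has 4 vertices, giving width 3; this decomposition certifies tw(G) ≤ 3. On the other hand G contains the 4-clique {b, d, e, g}. A clique must lie in a single bag of any decomposition, so no decomposition can have width below 3. Hence tw(G) = 3 exactly.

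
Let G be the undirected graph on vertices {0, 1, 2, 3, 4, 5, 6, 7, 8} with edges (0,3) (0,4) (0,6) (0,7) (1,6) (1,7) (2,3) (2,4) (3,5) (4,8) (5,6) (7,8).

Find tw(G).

A width-3 tree decomposition is:
Bags: B1 = {1, 5, 6, 7}  B2 = {0, 5, 6, 7}  B3 = {0, 3, 5, 7}  B4 = {0, 3, 7, 8}  B5 = {0, 3, 4, 8}  B6 = {2, 3, 4, 8}
Tree: B1–B2, B2–B3, B3–B4, B4–B5, B5–B6
Every bag has size at most 4, so the width is 4 − 1 = 3 and tw(G) ≤ 3. For the lower bound: the 4 vertex sets {1,5,6}, {7}, {0}, {2,3,4,8} are disjoint, each induces a connected subgraph, and every pair is joined by at least one edge of G. Contracting each set to a single vertex therefore yields K_{4} as a minor, and since treewidth is minor-monotone, tw(G) ≥ tw(K_{4}) = 3. The upper and lower bounds meet at 3, so that is the treewidth.

3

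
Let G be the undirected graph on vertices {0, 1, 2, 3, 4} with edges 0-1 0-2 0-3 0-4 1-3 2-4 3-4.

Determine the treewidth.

A width-2 tree decomposition is:
Bags: B1 = {0, 3, 4}  B2 = {0, 2, 4}  B3 = {0, 1, 3}
Tree: B1–B2, B1–B3
Every bag has size at most 3, so the width is 3 − 1 = 2 and tw(G) ≤ 2. On the other hand G contains the 3-clique {0, 2, 4}. A clique must lie in a single bag of any decomposition, so no decomposition can have width below 2. Therefore the treewidth is 2.

2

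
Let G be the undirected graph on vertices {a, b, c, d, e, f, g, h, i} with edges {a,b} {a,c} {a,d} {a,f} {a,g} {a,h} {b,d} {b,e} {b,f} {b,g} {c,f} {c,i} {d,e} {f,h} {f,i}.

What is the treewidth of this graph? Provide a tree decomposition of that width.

Treewidth 2.
Bags: B1 = {a, f, h}  B2 = {a, b, f}  B3 = {a, b, g}  B4 = {a, c, f}  B5 = {a, b, d}  B6 = {c, f, i}  B7 = {b, d, e}
Tree: B1–B2, B2–B3, B1–B4, B3–B5, B4–B6, B5–B7

Every bag has size at most 3, so the width is 3 − 1 = 2 and tw(G) ≤ 2. On the other hand G contains the 3-clique {b, d, e}. A clique must lie in a single bag of any decomposition, so no decomposition can have width below 2. Combining the bounds, tw(G) = 2.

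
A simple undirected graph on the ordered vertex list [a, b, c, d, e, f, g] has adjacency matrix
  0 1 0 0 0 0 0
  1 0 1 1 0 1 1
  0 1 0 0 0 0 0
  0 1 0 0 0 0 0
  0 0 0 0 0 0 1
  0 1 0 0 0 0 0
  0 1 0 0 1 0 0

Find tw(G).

A width-1 tree decomposition is:
Bags: B1 = {b, c}  B2 = {b, d}  B3 = {b, g}  B4 = {a, b}  B5 = {b, f}  B6 = {e, g}
Tree: B1–B2, B1–B3, B2–B4, B4–B5, B3–B6
Each bag holds 2 vertices, so the decomposition has width 1, which upper-bounds the treewidth. Since G has at least one edge (e.g. b–c), it is not an edgeless graph, so tw(G) ≥ 1. Combining the bounds, tw(G) = 1.

1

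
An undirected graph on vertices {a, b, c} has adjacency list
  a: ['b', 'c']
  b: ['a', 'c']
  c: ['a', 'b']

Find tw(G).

A width-2 tree decomposition is:
Bags: B1 = {a, b, c}
Tree: (single bag)
A single bag containing all 3 vertices is trivially a valid decomposition of width 2. On the other hand G contains the 3-clique {a, b, c}. A clique must lie in a single bag of any decomposition, so no decomposition can have width below 2. Therefore the treewidth is 2.

2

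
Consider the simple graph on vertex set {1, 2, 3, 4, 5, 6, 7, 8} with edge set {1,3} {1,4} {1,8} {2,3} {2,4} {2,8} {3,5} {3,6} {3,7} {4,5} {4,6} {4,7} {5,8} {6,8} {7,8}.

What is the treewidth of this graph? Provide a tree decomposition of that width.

Treewidth 3.
Bags: B1 = {1, 3, 4, 8}  B2 = {2, 3, 4, 8}  B3 = {3, 4, 6, 8}  B4 = {3, 4, 7, 8}  B5 = {3, 4, 5, 8}
Tree: B1–B2, B2–B3, B3–B4, B4–B5

Each bag holds 4 vertices, so the decomposition has width 3, which upper-bounds the treewidth. For the lower bound: the 4 vertex sets {1,4}, {2,3}, {8}, {6} are disjoint, each induces a connected subgraph, and every pair is joined by at least one edge of G. Contracting each set to a single vertex therefore yields K_{4} as a minor, and since treewidth is minor-monotone, tw(G) ≥ tw(K_{4}) = 3. Therefore the treewidth is 3.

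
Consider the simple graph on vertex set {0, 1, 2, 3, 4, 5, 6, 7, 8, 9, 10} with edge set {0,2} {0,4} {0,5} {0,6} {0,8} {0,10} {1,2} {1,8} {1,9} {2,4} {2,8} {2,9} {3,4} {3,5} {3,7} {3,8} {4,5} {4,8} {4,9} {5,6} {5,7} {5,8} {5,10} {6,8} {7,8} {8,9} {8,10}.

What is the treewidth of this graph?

3

A width-3 tree decomposition is:
Bags: B1 = {0, 4, 5, 8}  B2 = {0, 2, 4, 8}  B3 = {3, 4, 5, 8}  B4 = {2, 4, 8, 9}  B5 = {3, 5, 7, 8}  B6 = {0, 5, 6, 8}  B7 = {0, 5, 8, 10}  B8 = {1, 2, 8, 9}
Tree: B1–B2, B1–B3, B2–B4, B3–B5, B1–B6, B6–B7, B4–B8
Each bag holds 4 vertices, so the decomposition has width 3, which upper-bounds the treewidth. Conversely, {1, 2, 8, 9} is a clique of size 4, and the vertices of any clique must share a bag in every tree decomposition; so some bag has ≥ 4 vertices and tw(G) ≥ 3. Combining the bounds, tw(G) = 3.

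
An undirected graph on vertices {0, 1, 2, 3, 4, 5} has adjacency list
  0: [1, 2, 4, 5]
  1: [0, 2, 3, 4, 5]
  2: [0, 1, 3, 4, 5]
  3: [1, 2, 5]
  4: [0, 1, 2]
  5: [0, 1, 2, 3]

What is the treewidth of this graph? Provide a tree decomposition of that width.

The largest bag has 4 vertices, giving width 3; this decomposition certifies tw(G) ≤ 3. Conversely, {0, 1, 2, 4} is a clique of size 4, and the vertices of any clique must share a bag in every tree decomposition; so some bag has ≥ 4 vertices and tw(G) ≥ 3. Therefore the treewidth is 3.

Treewidth 3.
One such decomposition:
Bags: B1 = {1, 2, 3, 5}  B2 = {0, 1, 2, 5}  B3 = {0, 1, 2, 4}
Tree: B1–B2, B2–B3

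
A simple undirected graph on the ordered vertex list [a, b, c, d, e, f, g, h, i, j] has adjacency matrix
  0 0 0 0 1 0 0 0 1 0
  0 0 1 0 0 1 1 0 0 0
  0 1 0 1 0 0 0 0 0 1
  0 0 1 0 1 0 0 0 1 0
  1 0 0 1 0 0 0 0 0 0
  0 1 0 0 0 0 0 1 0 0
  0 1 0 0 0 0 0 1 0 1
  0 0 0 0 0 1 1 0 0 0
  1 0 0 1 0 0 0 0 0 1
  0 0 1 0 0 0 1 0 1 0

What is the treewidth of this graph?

A width-2 tree decomposition is:
Bags: B1 = {a, d, e}  B2 = {a, d, i}  B3 = {c, d, i}  B4 = {c, i, j}  B5 = {b, c, j}  B6 = {b, g, j}  B7 = {b, f, g}  B8 = {f, g, h}
Tree: B1–B2, B2–B3, B3–B4, B4–B5, B5–B6, B6–B7, B7–B8
Every bag has size at most 3, so the width is 3 − 1 = 2 and tw(G) ≤ 2. The edges e–a–i–d–e form a cycle, so G is not a tree and its treewidth is at least 2. The upper and lower bounds meet at 2, so that is the treewidth.

2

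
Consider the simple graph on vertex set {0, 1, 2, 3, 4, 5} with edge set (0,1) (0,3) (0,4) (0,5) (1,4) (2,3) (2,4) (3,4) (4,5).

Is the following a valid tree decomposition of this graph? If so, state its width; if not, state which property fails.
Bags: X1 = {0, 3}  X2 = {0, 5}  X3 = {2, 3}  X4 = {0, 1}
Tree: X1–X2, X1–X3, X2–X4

No — vertex 4 appears in no bag.

A tree decomposition must satisfy three properties: every vertex lies in some bag; for every edge, both endpoints lie together in some bag; and for every vertex, the bags containing it form a connected subtree. Here vertex 4 appears in no bag, so the decomposition is invalid.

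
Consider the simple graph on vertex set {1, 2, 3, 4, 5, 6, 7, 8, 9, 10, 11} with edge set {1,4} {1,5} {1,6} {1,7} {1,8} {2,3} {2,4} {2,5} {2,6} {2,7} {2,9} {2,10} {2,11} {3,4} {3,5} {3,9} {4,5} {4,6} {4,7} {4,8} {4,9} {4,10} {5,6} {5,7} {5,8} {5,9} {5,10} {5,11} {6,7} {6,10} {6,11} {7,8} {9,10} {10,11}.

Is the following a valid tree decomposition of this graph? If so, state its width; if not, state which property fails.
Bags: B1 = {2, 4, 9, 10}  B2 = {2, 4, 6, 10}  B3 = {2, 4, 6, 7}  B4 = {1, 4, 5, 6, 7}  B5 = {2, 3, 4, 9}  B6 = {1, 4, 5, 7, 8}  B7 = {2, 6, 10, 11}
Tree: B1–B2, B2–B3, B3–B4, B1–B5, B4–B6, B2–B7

No — edge (5,2) lies in no bag.

A tree decomposition must satisfy three properties: every vertex lies in some bag; for every edge, both endpoints lie together in some bag; and for every vertex, the bags containing it form a connected subtree. Here edge (5,2) lies in no bag, so the decomposition is invalid.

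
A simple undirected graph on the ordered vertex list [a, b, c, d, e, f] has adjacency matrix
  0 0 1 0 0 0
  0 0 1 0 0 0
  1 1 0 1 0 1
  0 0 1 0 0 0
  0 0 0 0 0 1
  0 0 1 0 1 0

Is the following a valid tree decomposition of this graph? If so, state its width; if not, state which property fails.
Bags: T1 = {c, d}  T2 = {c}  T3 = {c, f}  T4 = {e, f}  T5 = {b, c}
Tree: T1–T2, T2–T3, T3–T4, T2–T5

A tree decomposition must satisfy three properties: every vertex lies in some bag; for every edge, both endpoints lie together in some bag; and for every vertex, the bags containing it form a connected subtree. Here vertex a appears in no bag, so the decomposition is invalid.

No — vertex a appears in no bag.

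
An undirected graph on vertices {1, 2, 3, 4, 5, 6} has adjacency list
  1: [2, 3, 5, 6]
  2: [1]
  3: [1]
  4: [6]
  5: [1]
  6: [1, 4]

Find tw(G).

A width-1 tree decomposition is:
Bags: B1 = {1, 5}  B2 = {1, 6}  B3 = {1, 3}  B4 = {4, 6}  B5 = {1, 2}
Tree: B1–B2, B1–B3, B2–B4, B2–B5
Every bag has size at most 2, so the width is 2 − 1 = 1 and tw(G) ≤ 1. G has an edge, so its treewidth is at least 1. The upper and lower bounds meet at 1, so that is the treewidth.

1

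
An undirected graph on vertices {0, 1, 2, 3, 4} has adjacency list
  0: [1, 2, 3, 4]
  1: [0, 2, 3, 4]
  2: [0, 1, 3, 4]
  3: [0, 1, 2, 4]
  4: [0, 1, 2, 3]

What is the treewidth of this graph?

A width-4 tree decomposition is:
Bags: B1 = {0, 1, 2, 3, 4}
Tree: (single bag)
With just one bag of size 5, the width is 5 − 1 = 4, so tw(G) ≤ 4. Conversely, {0, 1, 2, 3, 4} is a clique of size 5, and the vertices of any clique must share a bag in every tree decomposition; so some bag has ≥ 5 vertices and tw(G) ≥ 4. Therefore the treewidth is 4.

4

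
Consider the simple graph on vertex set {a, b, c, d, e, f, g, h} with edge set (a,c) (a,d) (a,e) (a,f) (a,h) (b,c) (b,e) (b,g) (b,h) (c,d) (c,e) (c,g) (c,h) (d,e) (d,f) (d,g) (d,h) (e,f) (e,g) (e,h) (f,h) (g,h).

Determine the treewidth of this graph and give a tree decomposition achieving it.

The largest bag has 5 vertices, giving width 4; this decomposition certifies tw(G) ≤ 4. Conversely, {c, d, e, g, h} is a clique of size 5, and the vertices of any clique must share a bag in every tree decomposition; so some bag has ≥ 5 vertices and tw(G) ≥ 4. Therefore the treewidth is 4.

Treewidth 4.
Bags: B1 = {a, d, e, f, h}  B2 = {a, c, d, e, h}  B3 = {c, d, e, g, h}  B4 = {b, c, e, g, h}
Tree: B1–B2, B2–B3, B3–B4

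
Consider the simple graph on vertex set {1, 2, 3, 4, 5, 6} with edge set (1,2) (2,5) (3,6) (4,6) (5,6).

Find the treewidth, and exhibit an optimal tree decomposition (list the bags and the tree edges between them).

Treewidth 1.
One such decomposition:
Bags: B1 = {2, 5}  B2 = {5, 6}  B3 = {1, 2}  B4 = {3, 6}  B5 = {4, 6}
Tree: B1–B2, B1–B3, B2–B4, B2–B5

Every bag has size at most 2, so the width is 2 − 1 = 1 and tw(G) ≤ 1. G has an edge, so its treewidth is at least 1. Hence tw(G) = 1 exactly.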